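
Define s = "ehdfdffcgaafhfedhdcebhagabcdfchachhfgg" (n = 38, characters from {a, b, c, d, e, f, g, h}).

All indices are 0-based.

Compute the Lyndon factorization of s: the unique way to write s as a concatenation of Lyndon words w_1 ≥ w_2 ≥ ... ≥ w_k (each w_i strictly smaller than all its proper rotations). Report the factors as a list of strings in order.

["eh", "dfdff", "cg", "aafhfedhdcebhagabcdfchachhfgg"]

emit factor 1: 'eh' (i=0, period=2)
emit factor 2: 'dfdff' (i=2, period=5)
emit factor 3: 'cg' (i=7, period=2)
emit factor 4: 'aafhfedhdcebhagabcdfchachhfgg' (i=9, period=29)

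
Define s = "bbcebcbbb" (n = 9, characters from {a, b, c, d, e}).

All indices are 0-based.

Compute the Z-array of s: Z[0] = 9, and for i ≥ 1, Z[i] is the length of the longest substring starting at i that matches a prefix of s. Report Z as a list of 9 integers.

[9, 1, 0, 0, 1, 0, 2, 2, 1]

Z[0]=9
i=1: outside box; Z[1]=1 grow→box=[1,2)
i=2: outside box; Z[2]=0
i=3: outside box; Z[3]=0
i=4: outside box; Z[4]=1 grow→box=[4,5)
i=5: outside box; Z[5]=0
i=6: outside box; Z[6]=2 grow→box=[6,8)
i=7: min(r-i=1, Z[1]=1)=1; Z[7]=2 grow→box=[7,9)
i=8: min(r-i=1, Z[1]=1)=1; Z[8]=1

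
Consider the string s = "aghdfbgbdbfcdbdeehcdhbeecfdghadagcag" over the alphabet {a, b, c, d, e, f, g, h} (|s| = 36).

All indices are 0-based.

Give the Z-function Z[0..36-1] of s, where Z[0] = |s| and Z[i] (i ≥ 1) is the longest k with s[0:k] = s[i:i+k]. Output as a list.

[36, 0, 0, 0, 0, 0, 0, 0, 0, 0, 0, 0, 0, 0, 0, 0, 0, 0, 0, 0, 0, 0, 0, 0, 0, 0, 0, 0, 0, 1, 0, 2, 0, 0, 2, 0]

Z[0]=36
i=1: i≥r, start 0; Z[1]=0
i=2: i≥r, start 0; Z[2]=0
i=3: i≥r, start 0; Z[3]=0
i=4: i≥r, start 0; Z[4]=0
i=5: i≥r, start 0; Z[5]=0
i=6: i≥r, start 0; Z[6]=0
i=7: i≥r, start 0; Z[7]=0
i=8: i≥r, start 0; Z[8]=0
i=9: i≥r, start 0; Z[9]=0
i=10: i≥r, start 0; Z[10]=0
i=11: i≥r, start 0; Z[11]=0
i=12: i≥r, start 0; Z[12]=0
i=13: i≥r, start 0; Z[13]=0
i=14: i≥r, start 0; Z[14]=0
i=15: i≥r, start 0; Z[15]=0
i=16: i≥r, start 0; Z[16]=0
i=17: i≥r, start 0; Z[17]=0
i=18: i≥r, start 0; Z[18]=0
i=19: i≥r, start 0; Z[19]=0
i=20: i≥r, start 0; Z[20]=0
i=21: i≥r, start 0; Z[21]=0
i=22: i≥r, start 0; Z[22]=0
i=23: i≥r, start 0; Z[23]=0
i=24: i≥r, start 0; Z[24]=0
i=25: i≥r, start 0; Z[25]=0
i=26: i≥r, start 0; Z[26]=0
i=27: i≥r, start 0; Z[27]=0
i=28: i≥r, start 0; Z[28]=0
i=29: i≥r, start 0; Z[29]=1 scan→box=[29,30)
i=30: i≥r, start 0; Z[30]=0
i=31: i≥r, start 0; Z[31]=2 scan→box=[31,33)
i=32: min(r-i=1, Z[1]=0)=0; Z[32]=0
i=33: i≥r, start 0; Z[33]=0
i=34: i≥r, start 0; Z[34]=2 scan→box=[34,36)
i=35: min(r-i=1, Z[1]=0)=0; Z[35]=0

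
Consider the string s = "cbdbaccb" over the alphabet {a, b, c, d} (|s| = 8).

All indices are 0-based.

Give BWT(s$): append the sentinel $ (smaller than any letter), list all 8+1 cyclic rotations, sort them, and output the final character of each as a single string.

rank  rotation   last
    0  $cbdbaccb  b
    1  accb$cbdb  b
    2  b$cbdbacc  c
    3  baccb$cbd  d
    4  bdbaccb$c  c
    5  cb$cbdbac  c
    6  cbdbaccb$  $
    7  ccb$cbdba  a
    8  dbaccb$cb  b

bbcdcc$ab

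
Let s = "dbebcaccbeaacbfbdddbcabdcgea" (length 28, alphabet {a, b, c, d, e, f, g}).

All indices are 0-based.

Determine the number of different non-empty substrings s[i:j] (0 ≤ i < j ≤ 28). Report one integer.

375

rank→(start, suffix):
  0 → (27, 'a')
  1 → (10, 'aacbfbdddbcabdcgea')
  2 → (21, 'abdcgea')
  3 → (11, 'acbfbdddbcabdcgea')
  4 → (5, 'accbeaacbfbdddbcabdcgea')
  5 → (19, 'bcabdcgea')
  6 → (3, 'bcaccbeaacbfbdddbcabdcgea')
  7 → (22, 'bdcgea')
  8 → (15, 'bdddbcabdcgea')
  9 → (8, 'beaacbfbdddbcabdcgea')
  10 → (1, 'bebcaccbeaacbfbdddbcabdcgea')
  11 → (13, 'bfbdddbcabdcgea')
  12 → (20, 'cabdcgea')
  13 → (4, 'caccbeaacbfbdddbcabdcgea')
  14 → (7, 'cbeaacbfbdddbcabdcgea')
  15 → (12, 'cbfbdddbcabdcgea')
  16 → (6, 'ccbeaacbfbdddbcabdcgea')
  17 → (24, 'cgea')
  18 → (18, 'dbcabdcgea')
  19 → (0, 'dbebcaccbeaacbfbdddbcabdcgea')
  20 → (23, 'dcgea')
  21 → (17, 'ddbcabdcgea')
  22 → (16, 'dddbcabdcgea')
  23 → (26, 'ea')
  24 → (9, 'eaacbfbdddbcabdcgea')
  25 → (2, 'ebcaccbeaacbfbdddbcabdcgea')
  26 → (14, 'fbdddbcabdcgea')
  27 → (25, 'gea')

SA = [27, 10, 21, 11, 5, 19, 3, 22, 15, 8, 1, 13, 20, 4, 7, 12, 6, 24, 18, 0, 23, 17, 16, 26, 9, 2, 14, 25]
[i] adj suffixes → lcp
  [1] 27/10 → 1 ('a')
  [2] 10/21 → 1 ('a')
  [3] 21/11 → 1 ('a')
  [4] 11/5 → 2 ('ac')
  [5] 5/19 → 0 ('')
  [6] 19/3 → 3 ('bca')
  [7] 3/22 → 1 ('b')
  [8] 22/15 → 2 ('bd')
  [9] 15/8 → 1 ('b')
  [10] 8/1 → 2 ('be')
  [11] 1/13 → 1 ('b')
  [12] 13/20 → 0 ('')
  [13] 20/4 → 2 ('ca')
  [14] 4/7 → 1 ('c')
  [15] 7/12 → 2 ('cb')
  [16] 12/6 → 1 ('c')
  [17] 6/24 → 1 ('c')
  [18] 24/18 → 0 ('')
  [19] 18/0 → 2 ('db')
  [20] 0/23 → 1 ('d')
  [21] 23/17 → 1 ('d')
  [22] 17/16 → 2 ('dd')
  [23] 16/26 → 0 ('')
  [24] 26/9 → 2 ('ea')
  [25] 9/2 → 1 ('e')
  [26] 2/14 → 0 ('')
  [27] 14/25 → 0 ('')

n(n+1)/2 = 28·29/2 = 406
Σ LCP = 0 + 1 + 1 + 1 + 2 + 0 + 3 + 1 + 2 + 1 + 2 + 1 + 0 + 2 + 1 + 2 + 1 + 1 + 0 + 2 + 1 + 1 + 2 + 0 + 2 + 1 + 0 + 0 = 31
distinct = 406 − 31 = 375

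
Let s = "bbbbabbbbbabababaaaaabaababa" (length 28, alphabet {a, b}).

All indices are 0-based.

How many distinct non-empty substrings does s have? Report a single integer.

rank | idx | suffix
   0 |  27 | a
   1 |  16 | aaaaabaababa
   2 |  17 | aaaabaababa
   3 |  18 | aaabaababa
   4 |  19 | aabaababa
   5 |  22 | aababa
   6 |  25 | aba
   7 |  14 | abaaaaabaababa
   8 |  20 | abaababa
   9 |  23 | ababa
  10 |  12 | ababaaaaabaababa
  11 |  10 | abababaaaaabaababa
  12 |   4 | abbbbbabababaaaaabaababa
  13 |  26 | ba
  14 |  15 | baaaaabaababa
  15 |  21 | baababa
  16 |  24 | baba
  17 |  13 | babaaaaabaababa
  18 |  11 | bababaaaaabaababa
  19 |   9 | babababaaaaabaababa
  20 |   3 | babbbbbabababaaaaabaababa
  21 |   8 | bbabababaaaaabaababa
  22 |   2 | bbabbbbbabababaaaaabaababa
  23 |   7 | bbbabababaaaaabaababa
  24 |   1 | bbbabbbbbabababaaaaabaababa
  25 |   6 | bbbbabababaaaaabaababa
  26 |   0 | bbbbabbbbbabababaaaaabaababa
  27 |   5 | bbbbbabababaaaaabaababa

SA = [27, 16, 17, 18, 19, 22, 25, 14, 20, 23, 12, 10, 4, 26, 15, 21, 24, 13, 11, 9, 3, 8, 2, 7, 1, 6, 0, 5]
rank  pair      lcp
   1  s[27:],s[16:]  1  'a'
   2  s[16:],s[17:]  4  'aaaa'
   3  s[17:],s[18:]  3  'aaa'
   4  s[18:],s[19:]  2  'aa'
   5  s[19:],s[22:]  4  'aaba'
   6  s[22:],s[25:]  1  'a'
   7  s[25:],s[14:]  3  'aba'
   8  s[14:],s[20:]  4  'abaa'
   9  s[20:],s[23:]  3  'aba'
  10  s[23:],s[12:]  5  'ababa'
  11  s[12:],s[10:]  5  'ababa'
  12  s[10:],s[4:]  2  'ab'
  13  s[4:],s[26:]  0  ''
  14  s[26:],s[15:]  2  'ba'
  15  s[15:],s[21:]  3  'baa'
  16  s[21:],s[24:]  2  'ba'
  17  s[24:],s[13:]  4  'baba'
  18  s[13:],s[11:]  4  'baba'
  19  s[11:],s[9:]  6  'bababa'
  20  s[9:],s[3:]  3  'bab'
  21  s[3:],s[8:]  1  'b'
  22  s[8:],s[2:]  4  'bbab'
  23  s[2:],s[7:]  2  'bb'
  24  s[7:],s[1:]  5  'bbbab'
  25  s[1:],s[6:]  3  'bbb'
  26  s[6:],s[0:]  6  'bbbbab'
  27  s[0:],s[5:]  4  'bbbb'

n(n+1)/2 = 28·29/2 = 406
Σ LCP = 0 + 1 + 4 + 3 + 2 + 4 + 1 + 3 + 4 + 3 + 5 + 5 + 2 + 0 + 2 + 3 + 2 + 4 + 4 + 6 + 3 + 1 + 4 + 2 + 5 + 3 + 6 + 4 = 86
distinct = 406 − 86 = 320

320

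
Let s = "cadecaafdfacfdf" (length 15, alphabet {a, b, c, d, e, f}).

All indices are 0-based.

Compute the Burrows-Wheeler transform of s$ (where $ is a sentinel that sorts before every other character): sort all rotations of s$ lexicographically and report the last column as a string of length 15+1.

rank  rotation          last
    0  $cadecaafdfacfdf  f
    1  aafdfacfdf$cadec  c
    2  acfdf$cadecaafdf  f
    3  adecaafdfacfdf$c  c
    4  afdfacfdf$cadeca  a
    5  caafdfacfdf$cade  e
    6  cadecaafdfacfdf$  $
    7  cfdf$cadecaafdfa  a
    8  decaafdfacfdf$ca  a
    9  df$cadecaafdfacf  f
   10  dfacfdf$cadecaaf  f
   11  ecaafdfacfdf$cad  d
   12  f$cadecaafdfacfd  d
   13  facfdf$cadecaafd  d
   14  fdf$cadecaafdfac  c
   15  fdfacfdf$cadecaa  a

fcfcae$aaffdddca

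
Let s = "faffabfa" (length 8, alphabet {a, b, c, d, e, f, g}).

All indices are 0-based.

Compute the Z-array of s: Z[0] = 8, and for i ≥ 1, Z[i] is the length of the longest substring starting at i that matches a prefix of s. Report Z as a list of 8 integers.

[8, 0, 1, 2, 0, 0, 2, 0]

Z[0]=8
i=1: fresh scan; Z[1]=0
i=2: fresh scan; Z[2]=1 extend→box=[2,3)
i=3: fresh scan; Z[3]=2 extend→box=[3,5)
i=4: min(r-i=1, Z[1]=0)=0; Z[4]=0
i=5: fresh scan; Z[5]=0
i=6: fresh scan; Z[6]=2 extend→box=[6,8)
i=7: min(r-i=1, Z[1]=0)=0; Z[7]=0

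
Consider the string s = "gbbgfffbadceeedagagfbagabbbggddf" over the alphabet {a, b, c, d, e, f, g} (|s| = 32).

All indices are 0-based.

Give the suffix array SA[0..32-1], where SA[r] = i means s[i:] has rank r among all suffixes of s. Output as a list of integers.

[23, 8, 21, 15, 17, 7, 20, 24, 1, 25, 2, 26, 10, 14, 9, 29, 30, 13, 12, 11, 31, 6, 19, 5, 4, 22, 16, 0, 28, 18, 3, 27]

sorted suffixes:
  #0 SA[0]=23  'abbbggddf'
  #1 SA[1]=8  'adceeedagagfbagabbbggddf'
  #2 SA[2]=21  'agabbbggddf'
  #3 SA[3]=15  'agagfbagabbbggddf'
  #4 SA[4]=17  'agfbagabbbggddf'
  #5 SA[5]=7  'badceeedagagfbagabbbggddf'
  #6 SA[6]=20  'bagabbbggddf'
  #7 SA[7]=24  'bbbggddf'
  #8 SA[8]=1  'bbgfffbadceeedagagfbagabbbggddf'
  #9 SA[9]=25  'bbggddf'
  #10 SA[10]=2  'bgfffbadceeedagagfbagabbbggddf'
  #11 SA[11]=26  'bggddf'
  #12 SA[12]=10  'ceeedagagfbagabbbggddf'
  #13 SA[13]=14  'dagagfbagabbbggddf'
  #14 SA[14]=9  'dceeedagagfbagabbbggddf'
  #15 SA[15]=29  'ddf'
  #16 SA[16]=30  'df'
  #17 SA[17]=13  'edagagfbagabbbggddf'
  #18 SA[18]=12  'eedagagfbagabbbggddf'
  #19 SA[19]=11  'eeedagagfbagabbbggddf'
  #20 SA[20]=31  'f'
  #21 SA[21]=6  'fbadceeedagagfbagabbbggddf'
  #22 SA[22]=19  'fbagabbbggddf'
  #23 SA[23]=5  'ffbadceeedagagfbagabbbggddf'
  #24 SA[24]=4  'fffbadceeedagagfbagabbbggddf'
  #25 SA[25]=22  'gabbbggddf'
  #26 SA[26]=16  'gagfbagabbbggddf'
  #27 SA[27]=0  'gbbgfffbadceeedagagfbagabbbggddf'
  #28 SA[28]=28  'gddf'
  #29 SA[29]=18  'gfbagabbbggddf'
  #30 SA[30]=3  'gfffbadceeedagagfbagabbbggddf'
  #31 SA[31]=27  'ggddf'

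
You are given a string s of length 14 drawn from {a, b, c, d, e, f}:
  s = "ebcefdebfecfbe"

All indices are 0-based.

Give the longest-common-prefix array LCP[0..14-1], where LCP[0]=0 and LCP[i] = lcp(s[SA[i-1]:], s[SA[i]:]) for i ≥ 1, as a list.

[0, 1, 1, 0, 1, 0, 0, 1, 2, 1, 1, 0, 1, 1]

rank | idx | suffix
   0 |   1 | bcefdebfecfbe
   1 |  12 | be
   2 |   7 | bfecfbe
   3 |   2 | cefdebfecfbe
   4 |  10 | cfbe
   5 |   5 | debfecfbe
   6 |  13 | e
   7 |   0 | ebcefdebfecfbe
   8 |   6 | ebfecfbe
   9 |   9 | ecfbe
  10 |   3 | efdebfecfbe
  11 |  11 | fbe
  12 |   4 | fdebfecfbe
  13 |   8 | fecfbe

SA = [1, 12, 7, 2, 10, 5, 13, 0, 6, 9, 3, 11, 4, 8]
i: (SA[i-1],SA[i]) lcp shared
  1: (1,12) 1 'b'
  2: (12,7) 1 'b'
  3: (7,2) 0 ''
  4: (2,10) 1 'c'
  5: (10,5) 0 ''
  6: (5,13) 0 ''
  7: (13,0) 1 'e'
  8: (0,6) 2 'eb'
  9: (6,9) 1 'e'
  10: (9,3) 1 'e'
  11: (3,11) 0 ''
  12: (11,4) 1 'f'
  13: (4,8) 1 'f'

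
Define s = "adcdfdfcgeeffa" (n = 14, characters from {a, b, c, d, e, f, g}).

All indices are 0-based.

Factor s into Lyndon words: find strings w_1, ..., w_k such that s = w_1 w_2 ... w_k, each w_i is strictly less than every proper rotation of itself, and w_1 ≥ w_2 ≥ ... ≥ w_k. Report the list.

["adcdfdfcgeeff", "a"]

emit factor 1: 'adcdfdfcgeeff' (i=0, period=13)
emit factor 2: 'a' (i=13, period=1)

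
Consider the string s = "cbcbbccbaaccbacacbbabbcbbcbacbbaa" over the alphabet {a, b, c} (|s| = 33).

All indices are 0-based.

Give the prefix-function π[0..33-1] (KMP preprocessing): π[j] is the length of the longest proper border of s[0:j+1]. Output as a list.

π[0] = 0
j=1 s[j]='b': π[1]=0 (border '')
j=2 s[j]='c': π[2]=1 (border 'c')
j=3 s[j]='b': π[3]=2 (border 'cb')
j=4 s[j]='b': k: 2→0; π[4]=0 (border '')
j=5 s[j]='c': π[5]=1 (border 'c')
j=6 s[j]='c': k: 1→0; π[6]=1 (border 'c')
j=7 s[j]='b': π[7]=2 (border 'cb')
j=8 s[j]='a': k: 2→0; π[8]=0 (border '')
j=9 s[j]='a': π[9]=0 (border '')
j=10 s[j]='c': π[10]=1 (border 'c')
j=11 s[j]='c': k: 1→0; π[11]=1 (border 'c')
j=12 s[j]='b': π[12]=2 (border 'cb')
j=13 s[j]='a': k: 2→0; π[13]=0 (border '')
j=14 s[j]='c': π[14]=1 (border 'c')
j=15 s[j]='a': k: 1→0; π[15]=0 (border '')
j=16 s[j]='c': π[16]=1 (border 'c')
j=17 s[j]='b': π[17]=2 (border 'cb')
j=18 s[j]='b': k: 2→0; π[18]=0 (border '')
j=19 s[j]='a': π[19]=0 (border '')
j=20 s[j]='b': π[20]=0 (border '')
j=21 s[j]='b': π[21]=0 (border '')
j=22 s[j]='c': π[22]=1 (border 'c')
j=23 s[j]='b': π[23]=2 (border 'cb')
j=24 s[j]='b': k: 2→0; π[24]=0 (border '')
j=25 s[j]='c': π[25]=1 (border 'c')
j=26 s[j]='b': π[26]=2 (border 'cb')
j=27 s[j]='a': k: 2→0; π[27]=0 (border '')
j=28 s[j]='c': π[28]=1 (border 'c')
j=29 s[j]='b': π[29]=2 (border 'cb')
j=30 s[j]='b': k: 2→0; π[30]=0 (border '')
j=31 s[j]='a': π[31]=0 (border '')
j=32 s[j]='a': π[32]=0 (border '')

[0, 0, 1, 2, 0, 1, 1, 2, 0, 0, 1, 1, 2, 0, 1, 0, 1, 2, 0, 0, 0, 0, 1, 2, 0, 1, 2, 0, 1, 2, 0, 0, 0]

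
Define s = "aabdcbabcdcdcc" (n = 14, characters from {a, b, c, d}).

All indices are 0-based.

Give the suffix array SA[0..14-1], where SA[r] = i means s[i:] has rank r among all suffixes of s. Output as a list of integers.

[0, 6, 1, 5, 7, 2, 13, 4, 12, 10, 8, 3, 11, 9]

rank | idx | suffix
   0 |   0 | aabdcbabcdcdcc
   1 |   6 | abcdcdcc
   2 |   1 | abdcbabcdcdcc
   3 |   5 | babcdcdcc
   4 |   7 | bcdcdcc
   5 |   2 | bdcbabcdcdcc
   6 |  13 | c
   7 |   4 | cbabcdcdcc
   8 |  12 | cc
   9 |  10 | cdcc
  10 |   8 | cdcdcc
  11 |   3 | dcbabcdcdcc
  12 |  11 | dcc
  13 |   9 | dcdcc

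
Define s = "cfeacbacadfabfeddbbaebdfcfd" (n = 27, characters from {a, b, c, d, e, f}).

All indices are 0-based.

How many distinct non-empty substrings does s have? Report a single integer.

rank | idx | suffix
   0 |  11 | abfeddbbaebdfcfd
   1 |   6 | acadfabfeddbbaebdfcfd
   2 |   3 | acbacadfabfeddbbaebdfcfd
   3 |   8 | adfabfeddbbaebdfcfd
   4 |  19 | aebdfcfd
   5 |   5 | bacadfabfeddbbaebdfcfd
   6 |  18 | baebdfcfd
   7 |  17 | bbaebdfcfd
   8 |  21 | bdfcfd
   9 |  12 | bfeddbbaebdfcfd
  10 |   7 | cadfabfeddbbaebdfcfd
  11 |   4 | cbacadfabfeddbbaebdfcfd
  12 |  24 | cfd
  13 |   0 | cfeacbacadfabfeddbbaebdfcfd
  14 |  26 | d
  15 |  16 | dbbaebdfcfd
  16 |  15 | ddbbaebdfcfd
  17 |   9 | dfabfeddbbaebdfcfd
  18 |  22 | dfcfd
  19 |   2 | eacbacadfabfeddbbaebdfcfd
  20 |  20 | ebdfcfd
  21 |  14 | eddbbaebdfcfd
  22 |  10 | fabfeddbbaebdfcfd
  23 |  23 | fcfd
  24 |  25 | fd
  25 |   1 | feacbacadfabfeddbbaebdfcfd
  26 |  13 | feddbbaebdfcfd

SA = [11, 6, 3, 8, 19, 5, 18, 17, 21, 12, 7, 4, 24, 0, 26, 16, 15, 9, 22, 2, 20, 14, 10, 23, 25, 1, 13]
[i] adj suffixes → lcp
  [1] 11/6 → 1 ('a')
  [2] 6/3 → 2 ('ac')
  [3] 3/8 → 1 ('a')
  [4] 8/19 → 1 ('a')
  [5] 19/5 → 0 ('')
  [6] 5/18 → 2 ('ba')
  [7] 18/17 → 1 ('b')
  [8] 17/21 → 1 ('b')
  [9] 21/12 → 1 ('b')
  [10] 12/7 → 0 ('')
  [11] 7/4 → 1 ('c')
  [12] 4/24 → 1 ('c')
  [13] 24/0 → 2 ('cf')
  [14] 0/26 → 0 ('')
  [15] 26/16 → 1 ('d')
  [16] 16/15 → 1 ('d')
  [17] 15/9 → 1 ('d')
  [18] 9/22 → 2 ('df')
  [19] 22/2 → 0 ('')
  [20] 2/20 → 1 ('e')
  [21] 20/14 → 1 ('e')
  [22] 14/10 → 0 ('')
  [23] 10/23 → 1 ('f')
  [24] 23/25 → 1 ('f')
  [25] 25/1 → 1 ('f')
  [26] 1/13 → 2 ('fe')

n(n+1)/2 = 27·28/2 = 378
Σ LCP = 0 + 1 + 2 + 1 + 1 + 0 + 2 + 1 + 1 + 1 + 0 + 1 + 1 + 2 + 0 + 1 + 1 + 1 + 2 + 0 + 1 + 1 + 0 + 1 + 1 + 1 + 2 = 26
distinct = 378 − 26 = 352

352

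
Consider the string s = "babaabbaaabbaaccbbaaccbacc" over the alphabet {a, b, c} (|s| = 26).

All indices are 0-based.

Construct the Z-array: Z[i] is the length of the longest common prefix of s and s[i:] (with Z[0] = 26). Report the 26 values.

Z[0]=26
i=1: outside box; Z[1]=0
i=2: outside box; Z[2]=2 scan→box=[2,4)
i=3: min(r-i=1, Z[1]=0)=0; Z[3]=0
i=4: outside box; Z[4]=0
i=5: outside box; Z[5]=1 scan→box=[5,6)
i=6: outside box; Z[6]=2 scan→box=[6,8)
i=7: min(r-i=1, Z[1]=0)=0; Z[7]=0
i=8: outside box; Z[8]=0
i=9: outside box; Z[9]=0
i=10: outside box; Z[10]=1 scan→box=[10,11)
i=11: outside box; Z[11]=2 scan→box=[11,13)
i=12: min(r-i=1, Z[1]=0)=0; Z[12]=0
i=13: outside box; Z[13]=0
i=14: outside box; Z[14]=0
i=15: outside box; Z[15]=0
i=16: outside box; Z[16]=1 scan→box=[16,17)
i=17: outside box; Z[17]=2 scan→box=[17,19)
i=18: min(r-i=1, Z[1]=0)=0; Z[18]=0
i=19: outside box; Z[19]=0
i=20: outside box; Z[20]=0
i=21: outside box; Z[21]=0
i=22: outside box; Z[22]=2 scan→box=[22,24)
i=23: min(r-i=1, Z[1]=0)=0; Z[23]=0
i=24: outside box; Z[24]=0
i=25: outside box; Z[25]=0

[26, 0, 2, 0, 0, 1, 2, 0, 0, 0, 1, 2, 0, 0, 0, 0, 1, 2, 0, 0, 0, 0, 2, 0, 0, 0]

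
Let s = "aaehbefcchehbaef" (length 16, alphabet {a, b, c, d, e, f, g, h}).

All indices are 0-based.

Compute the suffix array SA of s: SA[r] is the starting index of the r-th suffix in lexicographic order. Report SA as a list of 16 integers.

[0, 13, 1, 12, 4, 7, 8, 14, 5, 10, 2, 15, 6, 11, 3, 9]

sorted suffixes:
  #0 SA[0]=0  'aaehbefcchehbaef'
  #1 SA[1]=13  'aef'
  #2 SA[2]=1  'aehbefcchehbaef'
  #3 SA[3]=12  'baef'
  #4 SA[4]=4  'befcchehbaef'
  #5 SA[5]=7  'cchehbaef'
  #6 SA[6]=8  'chehbaef'
  #7 SA[7]=14  'ef'
  #8 SA[8]=5  'efcchehbaef'
  #9 SA[9]=10  'ehbaef'
  #10 SA[10]=2  'ehbefcchehbaef'
  #11 SA[11]=15  'f'
  #12 SA[12]=6  'fcchehbaef'
  #13 SA[13]=11  'hbaef'
  #14 SA[14]=3  'hbefcchehbaef'
  #15 SA[15]=9  'hehbaef'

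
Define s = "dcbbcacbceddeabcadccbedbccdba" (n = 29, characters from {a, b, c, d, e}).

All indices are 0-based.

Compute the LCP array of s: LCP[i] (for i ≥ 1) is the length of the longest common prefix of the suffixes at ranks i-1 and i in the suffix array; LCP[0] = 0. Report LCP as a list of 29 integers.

[0, 1, 1, 1, 0, 1, 1, 3, 2, 2, 1, 0, 2, 1, 2, 2, 1, 2, 1, 1, 0, 2, 1, 2, 1, 1, 0, 1, 2]

rank→(start, suffix):
  0 → (28, 'a')
  1 → (13, 'abcadccbedbccdba')
  2 → (5, 'acbceddeabcadccbedbccdba')
  3 → (16, 'adccbedbccdba')
  4 → (27, 'ba')
  5 → (2, 'bbcacbceddeabcadccbedbccdba')
  6 → (3, 'bcacbceddeabcadccbedbccdba')
  7 → (14, 'bcadccbedbccdba')
  8 → (23, 'bccdba')
  9 → (7, 'bceddeabcadccbedbccdba')
  10 → (20, 'bedbccdba')
  11 → (4, 'cacbceddeabcadccbedbccdba')
  12 → (15, 'cadccbedbccdba')
  13 → (1, 'cbbcacbceddeabcadccbedbccdba')
  14 → (6, 'cbceddeabcadccbedbccdba')
  15 → (19, 'cbedbccdba')
  16 → (18, 'ccbedbccdba')
  17 → (24, 'ccdba')
  18 → (25, 'cdba')
  19 → (8, 'ceddeabcadccbedbccdba')
  20 → (26, 'dba')
  21 → (22, 'dbccdba')
  22 → (0, 'dcbbcacbceddeabcadccbedbccdba')
  23 → (17, 'dccbedbccdba')
  24 → (10, 'ddeabcadccbedbccdba')
  25 → (11, 'deabcadccbedbccdba')
  26 → (12, 'eabcadccbedbccdba')
  27 → (21, 'edbccdba')
  28 → (9, 'eddeabcadccbedbccdba')

SA = [28, 13, 5, 16, 27, 2, 3, 14, 23, 7, 20, 4, 15, 1, 6, 19, 18, 24, 25, 8, 26, 22, 0, 17, 10, 11, 12, 21, 9]
[i] adj suffixes → lcp
  [1] 28/13 → 1 ('a')
  [2] 13/5 → 1 ('a')
  [3] 5/16 → 1 ('a')
  [4] 16/27 → 0 ('')
  [5] 27/2 → 1 ('b')
  [6] 2/3 → 1 ('b')
  [7] 3/14 → 3 ('bca')
  [8] 14/23 → 2 ('bc')
  [9] 23/7 → 2 ('bc')
  [10] 7/20 → 1 ('b')
  [11] 20/4 → 0 ('')
  [12] 4/15 → 2 ('ca')
  [13] 15/1 → 1 ('c')
  [14] 1/6 → 2 ('cb')
  [15] 6/19 → 2 ('cb')
  [16] 19/18 → 1 ('c')
  [17] 18/24 → 2 ('cc')
  [18] 24/25 → 1 ('c')
  [19] 25/8 → 1 ('c')
  [20] 8/26 → 0 ('')
  [21] 26/22 → 2 ('db')
  [22] 22/0 → 1 ('d')
  [23] 0/17 → 2 ('dc')
  [24] 17/10 → 1 ('d')
  [25] 10/11 → 1 ('d')
  [26] 11/12 → 0 ('')
  [27] 12/21 → 1 ('e')
  [28] 21/9 → 2 ('ed')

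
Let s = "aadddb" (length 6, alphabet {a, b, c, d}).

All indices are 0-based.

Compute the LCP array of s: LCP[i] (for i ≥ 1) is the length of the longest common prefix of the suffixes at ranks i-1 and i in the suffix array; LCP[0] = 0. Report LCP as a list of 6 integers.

[0, 1, 0, 0, 1, 2]

rank | idx | suffix
   0 |   0 | aadddb
   1 |   1 | adddb
   2 |   5 | b
   3 |   4 | db
   4 |   3 | ddb
   5 |   2 | dddb

SA = [0, 1, 5, 4, 3, 2]
[i] adj suffixes → lcp
  [1] 0/1 → 1 ('a')
  [2] 1/5 → 0 ('')
  [3] 5/4 → 0 ('')
  [4] 4/3 → 1 ('d')
  [5] 3/2 → 2 ('dd')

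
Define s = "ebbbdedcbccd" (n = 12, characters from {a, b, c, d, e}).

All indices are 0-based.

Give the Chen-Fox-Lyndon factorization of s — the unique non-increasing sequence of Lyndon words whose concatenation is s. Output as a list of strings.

["e", "bbbdedcbccd"]

emit factor 1: 'e' (i=0, period=1)
emit factor 2: 'bbbdedcbccd' (i=1, period=11)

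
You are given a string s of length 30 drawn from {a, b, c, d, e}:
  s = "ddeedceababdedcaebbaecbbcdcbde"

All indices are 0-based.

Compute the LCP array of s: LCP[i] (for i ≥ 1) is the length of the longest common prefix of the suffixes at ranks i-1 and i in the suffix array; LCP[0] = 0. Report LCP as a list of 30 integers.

[0, 2, 1, 2, 0, 2, 1, 2, 1, 1, 3, 0, 1, 2, 1, 1, 0, 2, 2, 1, 1, 2, 2, 0, 1, 1, 1, 1, 3, 1]

sorted suffixes:
  #0 SA[0]=7  'ababdedcaebbaecbbcdcbde'
  #1 SA[1]=9  'abdedcaebbaecbbcdcbde'
  #2 SA[2]=15  'aebbaecbbcdcbde'
  #3 SA[3]=19  'aecbbcdcbde'
  #4 SA[4]=8  'babdedcaebbaecbbcdcbde'
  #5 SA[5]=18  'baecbbcdcbde'
  #6 SA[6]=17  'bbaecbbcdcbde'
  #7 SA[7]=22  'bbcdcbde'
  #8 SA[8]=23  'bcdcbde'
  #9 SA[9]=27  'bde'
  #10 SA[10]=10  'bdedcaebbaecbbcdcbde'
  #11 SA[11]=14  'caebbaecbbcdcbde'
  #12 SA[12]=21  'cbbcdcbde'
  #13 SA[13]=26  'cbde'
  #14 SA[14]=24  'cdcbde'
  #15 SA[15]=5  'ceababdedcaebbaecbbcdcbde'
  #16 SA[16]=13  'dcaebbaecbbcdcbde'
  #17 SA[17]=25  'dcbde'
  #18 SA[18]=4  'dceababdedcaebbaecbbcdcbde'
  #19 SA[19]=0  'ddeedceababdedcaebbaecbbcdcbde'
  #20 SA[20]=28  'de'
  #21 SA[21]=11  'dedcaebbaecbbcdcbde'
  #22 SA[22]=1  'deedceababdedcaebbaecbbcdcbde'
  #23 SA[23]=29  'e'
  #24 SA[24]=6  'eababdedcaebbaecbbcdcbde'
  #25 SA[25]=16  'ebbaecbbcdcbde'
  #26 SA[26]=20  'ecbbcdcbde'
  #27 SA[27]=12  'edcaebbaecbbcdcbde'
  #28 SA[28]=3  'edceababdedcaebbaecbbcdcbde'
  #29 SA[29]=2  'eedceababdedcaebbaecbbcdcbde'

SA = [7, 9, 15, 19, 8, 18, 17, 22, 23, 27, 10, 14, 21, 26, 24, 5, 13, 25, 4, 0, 28, 11, 1, 29, 6, 16, 20, 12, 3, 2]
[i] adj suffixes → lcp
  [1] 7/9 → 2 ('ab')
  [2] 9/15 → 1 ('a')
  [3] 15/19 → 2 ('ae')
  [4] 19/8 → 0 ('')
  [5] 8/18 → 2 ('ba')
  [6] 18/17 → 1 ('b')
  [7] 17/22 → 2 ('bb')
  [8] 22/23 → 1 ('b')
  [9] 23/27 → 1 ('b')
  [10] 27/10 → 3 ('bde')
  [11] 10/14 → 0 ('')
  [12] 14/21 → 1 ('c')
  [13] 21/26 → 2 ('cb')
  [14] 26/24 → 1 ('c')
  [15] 24/5 → 1 ('c')
  [16] 5/13 → 0 ('')
  [17] 13/25 → 2 ('dc')
  [18] 25/4 → 2 ('dc')
  [19] 4/0 → 1 ('d')
  [20] 0/28 → 1 ('d')
  [21] 28/11 → 2 ('de')
  [22] 11/1 → 2 ('de')
  [23] 1/29 → 0 ('')
  [24] 29/6 → 1 ('e')
  [25] 6/16 → 1 ('e')
  [26] 16/20 → 1 ('e')
  [27] 20/12 → 1 ('e')
  [28] 12/3 → 3 ('edc')
  [29] 3/2 → 1 ('e')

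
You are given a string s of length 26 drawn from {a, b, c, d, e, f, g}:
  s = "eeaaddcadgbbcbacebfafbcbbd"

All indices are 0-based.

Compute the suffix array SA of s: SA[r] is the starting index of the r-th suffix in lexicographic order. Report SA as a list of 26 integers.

[2, 14, 3, 7, 19, 13, 10, 23, 11, 21, 24, 17, 6, 12, 22, 15, 25, 5, 4, 8, 1, 16, 0, 18, 20, 9]

rank | idx | suffix
   0 |   2 | aaddcadgbbcbacebfafbcbbd
   1 |  14 | acebfafbcbbd
   2 |   3 | addcadgbbcbacebfafbcbbd
   3 |   7 | adgbbcbacebfafbcbbd
   4 |  19 | afbcbbd
   5 |  13 | bacebfafbcbbd
   6 |  10 | bbcbacebfafbcbbd
   7 |  23 | bbd
   8 |  11 | bcbacebfafbcbbd
   9 |  21 | bcbbd
  10 |  24 | bd
  11 |  17 | bfafbcbbd
  12 |   6 | cadgbbcbacebfafbcbbd
  13 |  12 | cbacebfafbcbbd
  14 |  22 | cbbd
  15 |  15 | cebfafbcbbd
  16 |  25 | d
  17 |   5 | dcadgbbcbacebfafbcbbd
  18 |   4 | ddcadgbbcbacebfafbcbbd
  19 |   8 | dgbbcbacebfafbcbbd
  20 |   1 | eaaddcadgbbcbacebfafbcbbd
  21 |  16 | ebfafbcbbd
  22 |   0 | eeaaddcadgbbcbacebfafbcbbd
  23 |  18 | fafbcbbd
  24 |  20 | fbcbbd
  25 |   9 | gbbcbacebfafbcbbd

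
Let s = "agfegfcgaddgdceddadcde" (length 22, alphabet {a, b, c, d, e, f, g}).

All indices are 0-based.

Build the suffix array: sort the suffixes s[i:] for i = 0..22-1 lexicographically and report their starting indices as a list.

[17, 8, 0, 19, 13, 6, 16, 18, 12, 15, 9, 20, 10, 21, 14, 3, 5, 2, 7, 11, 4, 1]

rank→(start, suffix):
  0 → (17, 'adcde')
  1 → (8, 'addgdceddadcde')
  2 → (0, 'agfegfcgaddgdceddadcde')
  3 → (19, 'cde')
  4 → (13, 'ceddadcde')
  5 → (6, 'cgaddgdceddadcde')
  6 → (16, 'dadcde')
  7 → (18, 'dcde')
  8 → (12, 'dceddadcde')
  9 → (15, 'ddadcde')
  10 → (9, 'ddgdceddadcde')
  11 → (20, 'de')
  12 → (10, 'dgdceddadcde')
  13 → (21, 'e')
  14 → (14, 'eddadcde')
  15 → (3, 'egfcgaddgdceddadcde')
  16 → (5, 'fcgaddgdceddadcde')
  17 → (2, 'fegfcgaddgdceddadcde')
  18 → (7, 'gaddgdceddadcde')
  19 → (11, 'gdceddadcde')
  20 → (4, 'gfcgaddgdceddadcde')
  21 → (1, 'gfegfcgaddgdceddadcde')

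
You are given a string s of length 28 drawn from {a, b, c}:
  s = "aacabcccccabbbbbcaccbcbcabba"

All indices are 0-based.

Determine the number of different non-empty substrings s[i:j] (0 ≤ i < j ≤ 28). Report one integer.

rank→(start, suffix):
  0 → (27, 'a')
  1 → (0, 'aacabcccccabbbbbcaccbcbcabba')
  2 → (24, 'abba')
  3 → (10, 'abbbbbcaccbcbcabba')
  4 → (3, 'abcccccabbbbbcaccbcbcabba')
  5 → (1, 'acabcccccabbbbbcaccbcbcabba')
  6 → (17, 'accbcbcabba')
  7 → (26, 'ba')
  8 → (25, 'bba')
  9 → (11, 'bbbbbcaccbcbcabba')
  10 → (12, 'bbbbcaccbcbcabba')
  11 → (13, 'bbbcaccbcbcabba')
  12 → (14, 'bbcaccbcbcabba')
  13 → (22, 'bcabba')
  14 → (15, 'bcaccbcbcabba')
  15 → (20, 'bcbcabba')
  16 → (4, 'bcccccabbbbbcaccbcbcabba')
  17 → (23, 'cabba')
  18 → (9, 'cabbbbbcaccbcbcabba')
  19 → (2, 'cabcccccabbbbbcaccbcbcabba')
  20 → (16, 'caccbcbcabba')
  21 → (21, 'cbcabba')
  22 → (19, 'cbcbcabba')
  23 → (8, 'ccabbbbbcaccbcbcabba')
  24 → (18, 'ccbcbcabba')
  25 → (7, 'cccabbbbbcaccbcbcabba')
  26 → (6, 'ccccabbbbbcaccbcbcabba')
  27 → (5, 'cccccabbbbbcaccbcbcabba')

SA = [27, 0, 24, 10, 3, 1, 17, 26, 25, 11, 12, 13, 14, 22, 15, 20, 4, 23, 9, 2, 16, 21, 19, 8, 18, 7, 6, 5]
[i] adj suffixes → lcp
  [1] 27/0 → 1 ('a')
  [2] 0/24 → 1 ('a')
  [3] 24/10 → 3 ('abb')
  [4] 10/3 → 2 ('ab')
  [5] 3/1 → 1 ('a')
  [6] 1/17 → 2 ('ac')
  [7] 17/26 → 0 ('')
  [8] 26/25 → 1 ('b')
  [9] 25/11 → 2 ('bb')
  [10] 11/12 → 4 ('bbbb')
  [11] 12/13 → 3 ('bbb')
  [12] 13/14 → 2 ('bb')
  [13] 14/22 → 1 ('b')
  [14] 22/15 → 3 ('bca')
  [15] 15/20 → 2 ('bc')
  [16] 20/4 → 2 ('bc')
  [17] 4/23 → 0 ('')
  [18] 23/9 → 4 ('cabb')
  [19] 9/2 → 3 ('cab')
  [20] 2/16 → 2 ('ca')
  [21] 16/21 → 1 ('c')
  [22] 21/19 → 3 ('cbc')
  [23] 19/8 → 1 ('c')
  [24] 8/18 → 2 ('cc')
  [25] 18/7 → 2 ('cc')
  [26] 7/6 → 3 ('ccc')
  [27] 6/5 → 4 ('cccc')

n(n+1)/2 = 28·29/2 = 406
Σ LCP = 0 + 1 + 1 + 3 + 2 + 1 + 2 + 0 + 1 + 2 + 4 + 3 + 2 + 1 + 3 + 2 + 2 + 0 + 4 + 3 + 2 + 1 + 3 + 1 + 2 + 2 + 3 + 4 = 55
distinct = 406 − 55 = 351

351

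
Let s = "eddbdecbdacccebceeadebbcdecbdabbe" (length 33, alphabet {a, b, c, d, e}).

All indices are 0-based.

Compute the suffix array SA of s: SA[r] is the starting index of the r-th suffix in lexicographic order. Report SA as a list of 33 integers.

[29, 9, 18, 21, 30, 22, 14, 27, 7, 3, 31, 26, 6, 10, 11, 23, 12, 15, 28, 8, 2, 1, 19, 24, 4, 32, 17, 20, 13, 25, 5, 0, 16]

rank→(start, suffix):
  0 → (29, 'abbe')
  1 → (9, 'acccebceeadebbcdecbdabbe')
  2 → (18, 'adebbcdecbdabbe')
  3 → (21, 'bbcdecbdabbe')
  4 → (30, 'bbe')
  5 → (22, 'bcdecbdabbe')
  6 → (14, 'bceeadebbcdecbdabbe')
  7 → (27, 'bdabbe')
  8 → (7, 'bdacccebceeadebbcdecbdabbe')
  9 → (3, 'bdecbdacccebceeadebbcdecbdabbe')
  10 → (31, 'be')
  11 → (26, 'cbdabbe')
  12 → (6, 'cbdacccebceeadebbcdecbdabbe')
  13 → (10, 'cccebceeadebbcdecbdabbe')
  14 → (11, 'ccebceeadebbcdecbdabbe')
  15 → (23, 'cdecbdabbe')
  16 → (12, 'cebceeadebbcdecbdabbe')
  17 → (15, 'ceeadebbcdecbdabbe')
  18 → (28, 'dabbe')
  19 → (8, 'dacccebceeadebbcdecbdabbe')
  20 → (2, 'dbdecbdacccebceeadebbcdecbdabbe')
  21 → (1, 'ddbdecbdacccebceeadebbcdecbdabbe')
  22 → (19, 'debbcdecbdabbe')
  23 → (24, 'decbdabbe')
  24 → (4, 'decbdacccebceeadebbcdecbdabbe')
  25 → (32, 'e')
  26 → (17, 'eadebbcdecbdabbe')
  27 → (20, 'ebbcdecbdabbe')
  28 → (13, 'ebceeadebbcdecbdabbe')
  29 → (25, 'ecbdabbe')
  30 → (5, 'ecbdacccebceeadebbcdecbdabbe')
  31 → (0, 'eddbdecbdacccebceeadebbcdecbdabbe')
  32 → (16, 'eeadebbcdecbdabbe')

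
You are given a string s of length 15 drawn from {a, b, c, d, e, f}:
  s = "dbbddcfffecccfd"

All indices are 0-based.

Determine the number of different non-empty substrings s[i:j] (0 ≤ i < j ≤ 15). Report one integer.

107

sorted suffixes:
  #0 SA[0]=1  'bbddcfffecccfd'
  #1 SA[1]=2  'bddcfffecccfd'
  #2 SA[2]=10  'cccfd'
  #3 SA[3]=11  'ccfd'
  #4 SA[4]=12  'cfd'
  #5 SA[5]=5  'cfffecccfd'
  #6 SA[6]=14  'd'
  #7 SA[7]=0  'dbbddcfffecccfd'
  #8 SA[8]=4  'dcfffecccfd'
  #9 SA[9]=3  'ddcfffecccfd'
  #10 SA[10]=9  'ecccfd'
  #11 SA[11]=13  'fd'
  #12 SA[12]=8  'fecccfd'
  #13 SA[13]=7  'ffecccfd'
  #14 SA[14]=6  'fffecccfd'

SA = [1, 2, 10, 11, 12, 5, 14, 0, 4, 3, 9, 13, 8, 7, 6]
[i] adj suffixes → lcp
  [1] 1/2 → 1 ('b')
  [2] 2/10 → 0 ('')
  [3] 10/11 → 2 ('cc')
  [4] 11/12 → 1 ('c')
  [5] 12/5 → 2 ('cf')
  [6] 5/14 → 0 ('')
  [7] 14/0 → 1 ('d')
  [8] 0/4 → 1 ('d')
  [9] 4/3 → 1 ('d')
  [10] 3/9 → 0 ('')
  [11] 9/13 → 0 ('')
  [12] 13/8 → 1 ('f')
  [13] 8/7 → 1 ('f')
  [14] 7/6 → 2 ('ff')

n(n+1)/2 = 15·16/2 = 120
Σ LCP = 0 + 1 + 0 + 2 + 1 + 2 + 0 + 1 + 1 + 1 + 0 + 0 + 1 + 1 + 2 = 13
distinct = 120 − 13 = 107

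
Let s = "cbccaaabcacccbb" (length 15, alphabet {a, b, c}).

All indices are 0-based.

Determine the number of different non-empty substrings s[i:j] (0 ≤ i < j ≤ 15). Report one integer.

rank | idx | suffix
   0 |   4 | aaabcacccbb
   1 |   5 | aabcacccbb
   2 |   6 | abcacccbb
   3 |   9 | acccbb
   4 |  14 | b
   5 |  13 | bb
   6 |   7 | bcacccbb
   7 |   1 | bccaaabcacccbb
   8 |   3 | caaabcacccbb
   9 |   8 | cacccbb
  10 |  12 | cbb
  11 |   0 | cbccaaabcacccbb
  12 |   2 | ccaaabcacccbb
  13 |  11 | ccbb
  14 |  10 | cccbb

SA = [4, 5, 6, 9, 14, 13, 7, 1, 3, 8, 12, 0, 2, 11, 10]
i: (SA[i-1],SA[i]) lcp shared
  1: (4,5) 2 'aa'
  2: (5,6) 1 'a'
  3: (6,9) 1 'a'
  4: (9,14) 0 ''
  5: (14,13) 1 'b'
  6: (13,7) 1 'b'
  7: (7,1) 2 'bc'
  8: (1,3) 0 ''
  9: (3,8) 2 'ca'
  10: (8,12) 1 'c'
  11: (12,0) 2 'cb'
  12: (0,2) 1 'c'
  13: (2,11) 2 'cc'
  14: (11,10) 2 'cc'

n(n+1)/2 = 15·16/2 = 120
Σ LCP = 0 + 2 + 1 + 1 + 0 + 1 + 1 + 2 + 0 + 2 + 1 + 2 + 1 + 2 + 2 = 18
distinct = 120 − 18 = 102

102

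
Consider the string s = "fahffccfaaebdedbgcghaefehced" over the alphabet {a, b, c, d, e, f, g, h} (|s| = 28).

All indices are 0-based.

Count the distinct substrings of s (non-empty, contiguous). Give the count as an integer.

sorted suffixes:
  #0 SA[0]=8  'aaebdedbgcghaefehced'
  #1 SA[1]=9  'aebdedbgcghaefehced'
  #2 SA[2]=20  'aefehced'
  #3 SA[3]=1  'ahffccfaaebdedbgcghaefehced'
  #4 SA[4]=11  'bdedbgcghaefehced'
  #5 SA[5]=15  'bgcghaefehced'
  #6 SA[6]=5  'ccfaaebdedbgcghaefehced'
  #7 SA[7]=25  'ced'
  #8 SA[8]=6  'cfaaebdedbgcghaefehced'
  #9 SA[9]=17  'cghaefehced'
  #10 SA[10]=27  'd'
  #11 SA[11]=14  'dbgcghaefehced'
  #12 SA[12]=12  'dedbgcghaefehced'
  #13 SA[13]=10  'ebdedbgcghaefehced'
  #14 SA[14]=26  'ed'
  #15 SA[15]=13  'edbgcghaefehced'
  #16 SA[16]=21  'efehced'
  #17 SA[17]=23  'ehced'
  #18 SA[18]=7  'faaebdedbgcghaefehced'
  #19 SA[19]=0  'fahffccfaaebdedbgcghaefehced'
  #20 SA[20]=4  'fccfaaebdedbgcghaefehced'
  #21 SA[21]=22  'fehced'
  #22 SA[22]=3  'ffccfaaebdedbgcghaefehced'
  #23 SA[23]=16  'gcghaefehced'
  #24 SA[24]=18  'ghaefehced'
  #25 SA[25]=19  'haefehced'
  #26 SA[26]=24  'hced'
  #27 SA[27]=2  'hffccfaaebdedbgcghaefehced'

SA = [8, 9, 20, 1, 11, 15, 5, 25, 6, 17, 27, 14, 12, 10, 26, 13, 21, 23, 7, 0, 4, 22, 3, 16, 18, 19, 24, 2]
rank  pair      lcp
   1  s[8:],s[9:]  1  'a'
   2  s[9:],s[20:]  2  'ae'
   3  s[20:],s[1:]  1  'a'
   4  s[1:],s[11:]  0  ''
   5  s[11:],s[15:]  1  'b'
   6  s[15:],s[5:]  0  ''
   7  s[5:],s[25:]  1  'c'
   8  s[25:],s[6:]  1  'c'
   9  s[6:],s[17:]  1  'c'
  10  s[17:],s[27:]  0  ''
  11  s[27:],s[14:]  1  'd'
  12  s[14:],s[12:]  1  'd'
  13  s[12:],s[10:]  0  ''
  14  s[10:],s[26:]  1  'e'
  15  s[26:],s[13:]  2  'ed'
  16  s[13:],s[21:]  1  'e'
  17  s[21:],s[23:]  1  'e'
  18  s[23:],s[7:]  0  ''
  19  s[7:],s[0:]  2  'fa'
  20  s[0:],s[4:]  1  'f'
  21  s[4:],s[22:]  1  'f'
  22  s[22:],s[3:]  1  'f'
  23  s[3:],s[16:]  0  ''
  24  s[16:],s[18:]  1  'g'
  25  s[18:],s[19:]  0  ''
  26  s[19:],s[24:]  1  'h'
  27  s[24:],s[2:]  1  'h'

n(n+1)/2 = 28·29/2 = 406
Σ LCP = 0 + 1 + 2 + 1 + 0 + 1 + 0 + 1 + 1 + 1 + 0 + 1 + 1 + 0 + 1 + 2 + 1 + 1 + 0 + 2 + 1 + 1 + 1 + 0 + 1 + 0 + 1 + 1 = 23
distinct = 406 − 23 = 383

383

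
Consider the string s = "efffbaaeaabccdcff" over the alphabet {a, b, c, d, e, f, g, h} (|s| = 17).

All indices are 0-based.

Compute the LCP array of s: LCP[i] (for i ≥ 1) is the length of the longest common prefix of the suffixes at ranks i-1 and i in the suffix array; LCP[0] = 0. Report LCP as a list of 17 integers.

[0, 2, 1, 1, 0, 1, 0, 1, 1, 0, 0, 1, 0, 1, 1, 2, 2]

rank→(start, suffix):
  0 → (8, 'aabccdcff')
  1 → (5, 'aaeaabccdcff')
  2 → (9, 'abccdcff')
  3 → (6, 'aeaabccdcff')
  4 → (4, 'baaeaabccdcff')
  5 → (10, 'bccdcff')
  6 → (11, 'ccdcff')
  7 → (12, 'cdcff')
  8 → (14, 'cff')
  9 → (13, 'dcff')
  10 → (7, 'eaabccdcff')
  11 → (0, 'efffbaaeaabccdcff')
  12 → (16, 'f')
  13 → (3, 'fbaaeaabccdcff')
  14 → (15, 'ff')
  15 → (2, 'ffbaaeaabccdcff')
  16 → (1, 'fffbaaeaabccdcff')

SA = [8, 5, 9, 6, 4, 10, 11, 12, 14, 13, 7, 0, 16, 3, 15, 2, 1]
rank  pair      lcp
   1  s[8:],s[5:]  2  'aa'
   2  s[5:],s[9:]  1  'a'
   3  s[9:],s[6:]  1  'a'
   4  s[6:],s[4:]  0  ''
   5  s[4:],s[10:]  1  'b'
   6  s[10:],s[11:]  0  ''
   7  s[11:],s[12:]  1  'c'
   8  s[12:],s[14:]  1  'c'
   9  s[14:],s[13:]  0  ''
  10  s[13:],s[7:]  0  ''
  11  s[7:],s[0:]  1  'e'
  12  s[0:],s[16:]  0  ''
  13  s[16:],s[3:]  1  'f'
  14  s[3:],s[15:]  1  'f'
  15  s[15:],s[2:]  2  'ff'
  16  s[2:],s[1:]  2  'ff'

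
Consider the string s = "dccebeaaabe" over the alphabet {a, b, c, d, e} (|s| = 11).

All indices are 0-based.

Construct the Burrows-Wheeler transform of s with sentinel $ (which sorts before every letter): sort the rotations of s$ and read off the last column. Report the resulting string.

eeaaaedc$bbc

rank  rotation      last
    0  $dccebeaaabe  e
    1  aaabe$dccebe  e
    2  aabe$dccebea  a
    3  abe$dccebeaa  a
    4  be$dccebeaaa  a
    5  beaaabe$dcce  e
    6  ccebeaaabe$d  d
    7  cebeaaabe$dc  c
    8  dccebeaaabe$  $
    9  e$dccebeaaab  b
   10  eaaabe$dcceb  b
   11  ebeaaabe$dcc  c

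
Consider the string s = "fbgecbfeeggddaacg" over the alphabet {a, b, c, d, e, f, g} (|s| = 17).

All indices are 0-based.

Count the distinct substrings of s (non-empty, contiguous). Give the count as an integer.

143

rank | idx | suffix
   0 |  13 | aacg
   1 |  14 | acg
   2 |   5 | bfeeggddaacg
   3 |   1 | bgecbfeeggddaacg
   4 |   4 | cbfeeggddaacg
   5 |  15 | cg
   6 |  12 | daacg
   7 |  11 | ddaacg
   8 |   3 | ecbfeeggddaacg
   9 |   7 | eeggddaacg
  10 |   8 | eggddaacg
  11 |   0 | fbgecbfeeggddaacg
  12 |   6 | feeggddaacg
  13 |  16 | g
  14 |  10 | gddaacg
  15 |   2 | gecbfeeggddaacg
  16 |   9 | ggddaacg

SA = [13, 14, 5, 1, 4, 15, 12, 11, 3, 7, 8, 0, 6, 16, 10, 2, 9]
[i] adj suffixes → lcp
  [1] 13/14 → 1 ('a')
  [2] 14/5 → 0 ('')
  [3] 5/1 → 1 ('b')
  [4] 1/4 → 0 ('')
  [5] 4/15 → 1 ('c')
  [6] 15/12 → 0 ('')
  [7] 12/11 → 1 ('d')
  [8] 11/3 → 0 ('')
  [9] 3/7 → 1 ('e')
  [10] 7/8 → 1 ('e')
  [11] 8/0 → 0 ('')
  [12] 0/6 → 1 ('f')
  [13] 6/16 → 0 ('')
  [14] 16/10 → 1 ('g')
  [15] 10/2 → 1 ('g')
  [16] 2/9 → 1 ('g')

n(n+1)/2 = 17·18/2 = 153
Σ LCP = 0 + 1 + 0 + 1 + 0 + 1 + 0 + 1 + 0 + 1 + 1 + 0 + 1 + 0 + 1 + 1 + 1 = 10
distinct = 153 − 10 = 143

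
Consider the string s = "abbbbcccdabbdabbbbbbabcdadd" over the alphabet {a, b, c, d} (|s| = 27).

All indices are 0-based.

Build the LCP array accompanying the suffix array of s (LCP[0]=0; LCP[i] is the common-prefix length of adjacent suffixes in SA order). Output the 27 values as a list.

rank→(start, suffix):
  0 → (13, 'abbbbbbabcdadd')
  1 → (0, 'abbbbcccdabbdabbbbbbabcdadd')
  2 → (9, 'abbdabbbbbbabcdadd')
  3 → (20, 'abcdadd')
  4 → (24, 'add')
  5 → (19, 'babcdadd')
  6 → (18, 'bbabcdadd')
  7 → (17, 'bbbabcdadd')
  8 → (16, 'bbbbabcdadd')
  9 → (15, 'bbbbbabcdadd')
  10 → (14, 'bbbbbbabcdadd')
  11 → (1, 'bbbbcccdabbdabbbbbbabcdadd')
  12 → (2, 'bbbcccdabbdabbbbbbabcdadd')
  13 → (3, 'bbcccdabbdabbbbbbabcdadd')
  14 → (10, 'bbdabbbbbbabcdadd')
  15 → (4, 'bcccdabbdabbbbbbabcdadd')
  16 → (21, 'bcdadd')
  17 → (11, 'bdabbbbbbabcdadd')
  18 → (5, 'cccdabbdabbbbbbabcdadd')
  19 → (6, 'ccdabbdabbbbbbabcdadd')
  20 → (7, 'cdabbdabbbbbbabcdadd')
  21 → (22, 'cdadd')
  22 → (26, 'd')
  23 → (12, 'dabbbbbbabcdadd')
  24 → (8, 'dabbdabbbbbbabcdadd')
  25 → (23, 'dadd')
  26 → (25, 'dd')

SA = [13, 0, 9, 20, 24, 19, 18, 17, 16, 15, 14, 1, 2, 3, 10, 4, 21, 11, 5, 6, 7, 22, 26, 12, 8, 23, 25]
[i] adj suffixes → lcp
  [1] 13/0 → 5 ('abbbb')
  [2] 0/9 → 3 ('abb')
  [3] 9/20 → 2 ('ab')
  [4] 20/24 → 1 ('a')
  [5] 24/19 → 0 ('')
  [6] 19/18 → 1 ('b')
  [7] 18/17 → 2 ('bb')
  [8] 17/16 → 3 ('bbb')
  [9] 16/15 → 4 ('bbbb')
  [10] 15/14 → 5 ('bbbbb')
  [11] 14/1 → 4 ('bbbb')
  [12] 1/2 → 3 ('bbb')
  [13] 2/3 → 2 ('bb')
  [14] 3/10 → 2 ('bb')
  [15] 10/4 → 1 ('b')
  [16] 4/21 → 2 ('bc')
  [17] 21/11 → 1 ('b')
  [18] 11/5 → 0 ('')
  [19] 5/6 → 2 ('cc')
  [20] 6/7 → 1 ('c')
  [21] 7/22 → 3 ('cda')
  [22] 22/26 → 0 ('')
  [23] 26/12 → 1 ('d')
  [24] 12/8 → 4 ('dabb')
  [25] 8/23 → 2 ('da')
  [26] 23/25 → 1 ('d')

[0, 5, 3, 2, 1, 0, 1, 2, 3, 4, 5, 4, 3, 2, 2, 1, 2, 1, 0, 2, 1, 3, 0, 1, 4, 2, 1]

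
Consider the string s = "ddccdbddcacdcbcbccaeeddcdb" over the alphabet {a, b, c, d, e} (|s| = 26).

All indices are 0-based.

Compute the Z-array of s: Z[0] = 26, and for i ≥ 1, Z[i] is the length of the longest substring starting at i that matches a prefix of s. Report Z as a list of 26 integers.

Z[0]=26
i=1: fresh scan; Z[1]=1 scan→box=[1,2)
i=2: fresh scan; Z[2]=0
i=3: fresh scan; Z[3]=0
i=4: fresh scan; Z[4]=1 scan→box=[4,5)
i=5: fresh scan; Z[5]=0
i=6: fresh scan; Z[6]=3 scan→box=[6,9)
i=7: min(r-i=2, Z[1]=1)=1; Z[7]=1
i=8: min(r-i=1, Z[2]=0)=0; Z[8]=0
i=9: fresh scan; Z[9]=0
i=10: fresh scan; Z[10]=0
i=11: fresh scan; Z[11]=1 scan→box=[11,12)
i=12: fresh scan; Z[12]=0
i=13: fresh scan; Z[13]=0
i=14: fresh scan; Z[14]=0
i=15: fresh scan; Z[15]=0
i=16: fresh scan; Z[16]=0
i=17: fresh scan; Z[17]=0
i=18: fresh scan; Z[18]=0
i=19: fresh scan; Z[19]=0
i=20: fresh scan; Z[20]=0
i=21: fresh scan; Z[21]=3 scan→box=[21,24)
i=22: min(r-i=2, Z[1]=1)=1; Z[22]=1
i=23: min(r-i=1, Z[2]=0)=0; Z[23]=0
i=24: fresh scan; Z[24]=1 scan→box=[24,25)
i=25: fresh scan; Z[25]=0

[26, 1, 0, 0, 1, 0, 3, 1, 0, 0, 0, 1, 0, 0, 0, 0, 0, 0, 0, 0, 0, 3, 1, 0, 1, 0]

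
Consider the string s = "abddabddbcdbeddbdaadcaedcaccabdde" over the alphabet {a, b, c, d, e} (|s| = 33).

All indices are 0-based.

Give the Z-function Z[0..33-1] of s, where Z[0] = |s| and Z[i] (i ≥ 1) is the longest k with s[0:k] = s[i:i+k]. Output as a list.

[33, 0, 0, 0, 4, 0, 0, 0, 0, 0, 0, 0, 0, 0, 0, 0, 0, 1, 1, 0, 0, 1, 0, 0, 0, 1, 0, 0, 4, 0, 0, 0, 0]

Z[0]=33
i=1: i≥r, start 0; Z[1]=0
i=2: i≥r, start 0; Z[2]=0
i=3: i≥r, start 0; Z[3]=0
i=4: i≥r, start 0; Z[4]=4 extend→box=[4,8)
i=5: min(r-i=3, Z[1]=0)=0; Z[5]=0
i=6: min(r-i=2, Z[2]=0)=0; Z[6]=0
i=7: min(r-i=1, Z[3]=0)=0; Z[7]=0
i=8: i≥r, start 0; Z[8]=0
i=9: i≥r, start 0; Z[9]=0
i=10: i≥r, start 0; Z[10]=0
i=11: i≥r, start 0; Z[11]=0
i=12: i≥r, start 0; Z[12]=0
i=13: i≥r, start 0; Z[13]=0
i=14: i≥r, start 0; Z[14]=0
i=15: i≥r, start 0; Z[15]=0
i=16: i≥r, start 0; Z[16]=0
i=17: i≥r, start 0; Z[17]=1 extend→box=[17,18)
i=18: i≥r, start 0; Z[18]=1 extend→box=[18,19)
i=19: i≥r, start 0; Z[19]=0
i=20: i≥r, start 0; Z[20]=0
i=21: i≥r, start 0; Z[21]=1 extend→box=[21,22)
i=22: i≥r, start 0; Z[22]=0
i=23: i≥r, start 0; Z[23]=0
i=24: i≥r, start 0; Z[24]=0
i=25: i≥r, start 0; Z[25]=1 extend→box=[25,26)
i=26: i≥r, start 0; Z[26]=0
i=27: i≥r, start 0; Z[27]=0
i=28: i≥r, start 0; Z[28]=4 extend→box=[28,32)
i=29: min(r-i=3, Z[1]=0)=0; Z[29]=0
i=30: min(r-i=2, Z[2]=0)=0; Z[30]=0
i=31: min(r-i=1, Z[3]=0)=0; Z[31]=0
i=32: i≥r, start 0; Z[32]=0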